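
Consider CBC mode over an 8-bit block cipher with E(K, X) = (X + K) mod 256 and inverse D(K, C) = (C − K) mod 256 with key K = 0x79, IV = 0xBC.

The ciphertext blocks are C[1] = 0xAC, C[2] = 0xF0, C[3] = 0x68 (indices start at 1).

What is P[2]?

CBC decryption: P_i = D(K, C_i) ⊕ C_{i−1}, with C_{0} = IV.
P[2]: D(K, 0xF0) = 0x77; 0x77 ⊕ 0xAC = 0xDB.

P[2] = 0xDB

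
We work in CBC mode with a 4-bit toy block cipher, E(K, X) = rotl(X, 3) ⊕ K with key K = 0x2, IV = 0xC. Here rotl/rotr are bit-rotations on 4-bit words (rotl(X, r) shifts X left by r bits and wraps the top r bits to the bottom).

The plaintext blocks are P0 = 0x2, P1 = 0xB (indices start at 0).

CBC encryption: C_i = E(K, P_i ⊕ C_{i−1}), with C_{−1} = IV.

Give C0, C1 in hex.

C0: P0 ⊕ 0xC = 0xE; E(K, 0xE) = 0x5.
C1: P1 ⊕ 0x5 = 0xE; E(K, 0xE) = 0x5.

C0 = 0x5, C1 = 0x5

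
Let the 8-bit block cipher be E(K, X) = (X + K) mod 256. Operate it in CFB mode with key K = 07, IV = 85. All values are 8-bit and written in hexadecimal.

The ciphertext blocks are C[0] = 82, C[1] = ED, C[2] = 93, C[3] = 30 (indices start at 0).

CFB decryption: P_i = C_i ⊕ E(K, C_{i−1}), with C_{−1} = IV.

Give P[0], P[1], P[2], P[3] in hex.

P[0]: E(K, 85) = 8C; 82 ⊕ 8C = 0E.
P[1]: E(K, 82) = 89; ED ⊕ 89 = 64.
P[2]: E(K, ED) = F4; 93 ⊕ F4 = 67.
P[3]: E(K, 93) = 9A; 30 ⊕ 9A = AA.

P[0] = 0E, P[1] = 64, P[2] = 67, P[3] = AA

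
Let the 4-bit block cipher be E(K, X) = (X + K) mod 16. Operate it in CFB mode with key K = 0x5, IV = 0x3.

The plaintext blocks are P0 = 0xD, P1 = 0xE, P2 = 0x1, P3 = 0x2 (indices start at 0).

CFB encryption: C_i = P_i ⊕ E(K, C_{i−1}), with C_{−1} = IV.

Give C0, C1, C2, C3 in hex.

C0: E(K, 0x3) = 0x8; 0xD ⊕ 0x8 = 0x5.
C1: E(K, 0x5) = 0xA; 0xE ⊕ 0xA = 0x4.
C2: E(K, 0x4) = 0x9; 0x1 ⊕ 0x9 = 0x8.
C3: E(K, 0x8) = 0xD; 0x2 ⊕ 0xD = 0xF.

C0 = 0x5, C1 = 0x4, C2 = 0x8, C3 = 0xF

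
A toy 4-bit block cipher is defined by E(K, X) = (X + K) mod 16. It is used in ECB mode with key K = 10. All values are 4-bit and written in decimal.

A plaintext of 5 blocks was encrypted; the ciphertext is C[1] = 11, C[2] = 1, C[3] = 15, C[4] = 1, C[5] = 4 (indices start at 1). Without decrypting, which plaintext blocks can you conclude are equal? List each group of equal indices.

ECB encrypts each block independently with the same key, so equal ciphertext blocks imply equal plaintext blocks.
C[2] = C[4] = 1, so P[2] = P[4].

P[2] = P[4]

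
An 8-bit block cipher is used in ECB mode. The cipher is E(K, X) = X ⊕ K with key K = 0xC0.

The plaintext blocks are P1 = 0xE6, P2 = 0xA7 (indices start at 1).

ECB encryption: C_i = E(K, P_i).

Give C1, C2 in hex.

C1 = 0x26, C2 = 0x67

C1: E(K, 0xE6) = 0x26.
C2: E(K, 0xA7) = 0x67.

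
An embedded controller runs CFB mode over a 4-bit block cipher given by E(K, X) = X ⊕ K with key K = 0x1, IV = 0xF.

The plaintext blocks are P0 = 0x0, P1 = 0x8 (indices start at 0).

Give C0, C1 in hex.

C0 = 0xE, C1 = 0x7

CFB encryption: C_i = P_i ⊕ E(K, C_{i−1}), with C_{−1} = IV.
C0: E(K, 0xF) = 0xE; 0x0 ⊕ 0xE = 0xE.
C1: E(K, 0xE) = 0xF; 0x8 ⊕ 0xF = 0x7.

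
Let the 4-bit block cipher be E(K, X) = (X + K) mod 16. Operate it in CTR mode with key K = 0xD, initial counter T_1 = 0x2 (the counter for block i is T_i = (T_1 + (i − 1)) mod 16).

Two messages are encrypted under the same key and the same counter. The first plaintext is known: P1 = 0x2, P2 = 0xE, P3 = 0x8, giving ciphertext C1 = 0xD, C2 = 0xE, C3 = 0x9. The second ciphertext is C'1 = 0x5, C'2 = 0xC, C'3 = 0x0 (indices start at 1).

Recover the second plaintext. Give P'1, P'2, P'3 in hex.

P'1 = 0xA, P'2 = 0xC, P'3 = 0x1

In CTR with a reused counter, both messages share the same keystream S_i, so C_i ⊕ C'_i = P_i ⊕ P'_i and thus P'_i = P_i ⊕ C_i ⊕ C'_i.
P'1: 0x2 ⊕ 0xD ⊕ 0x5 = 0xA.
P'2: 0xE ⊕ 0xE ⊕ 0xC = 0xC.
P'3: 0x8 ⊕ 0x9 ⊕ 0x0 = 0x1.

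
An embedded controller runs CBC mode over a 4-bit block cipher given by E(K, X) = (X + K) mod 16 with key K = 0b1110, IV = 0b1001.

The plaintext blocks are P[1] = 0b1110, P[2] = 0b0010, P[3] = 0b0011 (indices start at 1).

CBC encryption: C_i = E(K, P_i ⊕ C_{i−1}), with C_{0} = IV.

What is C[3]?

C[1]: P[1] ⊕ 0b1001 = 0b0111; E(K, 0b0111) = 0b0101.
C[2]: P[2] ⊕ 0b0101 = 0b0111; E(K, 0b0111) = 0b0101.
C[3]: P[3] ⊕ 0b0101 = 0b0110; E(K, 0b0110) = 0b0100.

C[3] = 0b0100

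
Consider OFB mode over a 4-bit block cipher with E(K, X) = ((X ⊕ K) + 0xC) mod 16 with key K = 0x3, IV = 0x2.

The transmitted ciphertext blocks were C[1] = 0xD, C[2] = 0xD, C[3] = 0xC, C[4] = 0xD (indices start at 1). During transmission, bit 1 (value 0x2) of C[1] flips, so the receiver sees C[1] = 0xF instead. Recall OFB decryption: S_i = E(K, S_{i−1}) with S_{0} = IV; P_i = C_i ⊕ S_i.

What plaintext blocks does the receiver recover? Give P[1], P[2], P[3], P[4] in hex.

P[1] = 0x2, P[2] = 0x7, P[3] = 0x9, P[4] = 0xF

Only C[1] changed, to 0xF. In OFB, a change in C_i flips the same bit in P_i only; the keystream is unaffected. Decrypting the received ciphertext:
P[1]: S = E(K, 0x2) = 0xD; 0xF ⊕ 0xD = 0x2.
P[2]: S = E(K, 0xD) = 0xA; 0xD ⊕ 0xA = 0x7.
P[3]: S = E(K, 0xA) = 0x5; 0xC ⊕ 0x5 = 0x9.
P[4]: S = E(K, 0x5) = 0x2; 0xD ⊕ 0x2 = 0xF.
Blocks that differ from the original plaintext: P[1].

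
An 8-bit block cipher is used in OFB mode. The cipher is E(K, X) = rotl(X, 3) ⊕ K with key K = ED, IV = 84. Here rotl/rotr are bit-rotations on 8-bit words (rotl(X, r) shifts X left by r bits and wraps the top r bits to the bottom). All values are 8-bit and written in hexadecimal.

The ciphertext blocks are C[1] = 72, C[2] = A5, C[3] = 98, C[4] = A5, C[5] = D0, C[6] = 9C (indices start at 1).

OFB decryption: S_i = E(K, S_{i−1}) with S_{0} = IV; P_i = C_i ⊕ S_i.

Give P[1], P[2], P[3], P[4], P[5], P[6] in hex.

P[1] = BB, P[2] = 06, P[3] = 68, P[4] = CF, P[5] = 6E, P[6] = 84

P[1]: S = E(K, 84) = C9; 72 ⊕ C9 = BB.
P[2]: S = E(K, C9) = A3; A5 ⊕ A3 = 06.
P[3]: S = E(K, A3) = F0; 98 ⊕ F0 = 68.
P[4]: S = E(K, F0) = 6A; A5 ⊕ 6A = CF.
P[5]: S = E(K, 6A) = BE; D0 ⊕ BE = 6E.
P[6]: S = E(K, BE) = 18; 9C ⊕ 18 = 84.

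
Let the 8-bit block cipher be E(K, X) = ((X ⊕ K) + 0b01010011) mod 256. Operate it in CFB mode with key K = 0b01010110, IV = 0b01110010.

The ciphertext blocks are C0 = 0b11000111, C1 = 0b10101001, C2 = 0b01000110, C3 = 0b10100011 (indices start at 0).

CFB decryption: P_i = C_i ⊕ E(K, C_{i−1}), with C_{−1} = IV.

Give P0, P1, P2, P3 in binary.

P0: E(K, 0b01110010) = 0b01110111; 0b11000111 ⊕ 0b01110111 = 0b10110000.
P1: E(K, 0b11000111) = 0b11100100; 0b10101001 ⊕ 0b11100100 = 0b01001101.
P2: E(K, 0b10101001) = 0b01010010; 0b01000110 ⊕ 0b01010010 = 0b00010100.
P3: E(K, 0b01000110) = 0b01100011; 0b10100011 ⊕ 0b01100011 = 0b11000000.

P0 = 0b10110000, P1 = 0b01001101, P2 = 0b00010100, P3 = 0b11000000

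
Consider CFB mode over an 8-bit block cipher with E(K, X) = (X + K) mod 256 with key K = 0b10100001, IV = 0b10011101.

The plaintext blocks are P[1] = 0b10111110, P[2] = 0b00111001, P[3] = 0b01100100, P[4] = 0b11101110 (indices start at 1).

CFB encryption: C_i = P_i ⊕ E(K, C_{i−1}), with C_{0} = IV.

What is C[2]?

C[1]: E(K, 0b10011101) = 0b00111110; 0b10111110 ⊕ 0b00111110 = 0b10000000.
C[2]: E(K, 0b10000000) = 0b00100001; 0b00111001 ⊕ 0b00100001 = 0b00011000.

C[2] = 0b00011000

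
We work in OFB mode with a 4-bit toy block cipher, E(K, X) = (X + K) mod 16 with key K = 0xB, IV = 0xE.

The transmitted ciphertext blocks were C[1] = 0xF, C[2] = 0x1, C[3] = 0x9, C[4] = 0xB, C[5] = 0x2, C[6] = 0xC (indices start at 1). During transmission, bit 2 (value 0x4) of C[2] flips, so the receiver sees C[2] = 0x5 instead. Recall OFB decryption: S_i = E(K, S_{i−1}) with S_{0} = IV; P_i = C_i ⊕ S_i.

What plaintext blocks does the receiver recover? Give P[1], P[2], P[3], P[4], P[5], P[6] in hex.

Only C[2] changed, to 0x5. In OFB, a change in C_i flips the same bit in P_i only; the keystream is unaffected. Decrypting the received ciphertext:
P[1]: S = E(K, 0xE) = 0x9; 0xF ⊕ 0x9 = 0x6.
P[2]: S = E(K, 0x9) = 0x4; 0x5 ⊕ 0x4 = 0x1.
P[3]: S = E(K, 0x4) = 0xF; 0x9 ⊕ 0xF = 0x6.
P[4]: S = E(K, 0xF) = 0xA; 0xB ⊕ 0xA = 0x1.
P[5]: S = E(K, 0xA) = 0x5; 0x2 ⊕ 0x5 = 0x7.
P[6]: S = E(K, 0x5) = 0x0; 0xC ⊕ 0x0 = 0xC.
Blocks that differ from the original plaintext: P[2].

P[1] = 0x6, P[2] = 0x1, P[3] = 0x6, P[4] = 0x1, P[5] = 0x7, P[6] = 0xC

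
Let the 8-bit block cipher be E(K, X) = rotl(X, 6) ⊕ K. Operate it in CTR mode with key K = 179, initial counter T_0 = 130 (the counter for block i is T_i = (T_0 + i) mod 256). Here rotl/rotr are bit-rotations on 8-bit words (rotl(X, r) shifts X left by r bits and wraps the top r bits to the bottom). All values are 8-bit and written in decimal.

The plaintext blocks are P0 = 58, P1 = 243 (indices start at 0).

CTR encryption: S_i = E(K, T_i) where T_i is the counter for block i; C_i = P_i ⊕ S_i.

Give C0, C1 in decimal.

C0 = 41, C1 = 160

C0: T = 130, S = E(K, T) = 19; 58 ⊕ 19 = 41.
C1: T = 131, S = E(K, T) = 83; 243 ⊕ 83 = 160.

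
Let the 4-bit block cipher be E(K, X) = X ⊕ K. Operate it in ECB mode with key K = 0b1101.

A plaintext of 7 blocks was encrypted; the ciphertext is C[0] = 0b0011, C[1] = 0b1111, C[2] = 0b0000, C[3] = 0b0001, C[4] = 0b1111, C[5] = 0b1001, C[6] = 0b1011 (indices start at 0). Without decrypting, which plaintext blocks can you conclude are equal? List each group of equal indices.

ECB encrypts each block independently with the same key, so equal ciphertext blocks imply equal plaintext blocks.
C[1] = C[4] = 0b1111, so P[1] = P[4].

P[1] = P[4]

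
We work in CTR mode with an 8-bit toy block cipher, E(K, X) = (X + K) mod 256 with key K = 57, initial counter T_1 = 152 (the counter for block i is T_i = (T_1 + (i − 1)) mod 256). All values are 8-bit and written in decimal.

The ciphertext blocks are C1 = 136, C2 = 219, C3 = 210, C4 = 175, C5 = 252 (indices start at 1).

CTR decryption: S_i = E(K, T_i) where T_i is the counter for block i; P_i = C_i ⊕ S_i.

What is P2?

P2 = 9

P2: T = 153, S = E(K, T) = 210; 219 ⊕ 210 = 9.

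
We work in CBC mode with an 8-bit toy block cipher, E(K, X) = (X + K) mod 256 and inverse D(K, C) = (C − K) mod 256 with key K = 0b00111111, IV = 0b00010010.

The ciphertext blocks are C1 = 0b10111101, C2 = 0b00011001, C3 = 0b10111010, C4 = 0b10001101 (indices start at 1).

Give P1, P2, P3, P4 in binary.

CBC decryption: P_i = D(K, C_i) ⊕ C_{i−1}, with C_{0} = IV.
P1: D(K, 0b10111101) = 0b01111110; 0b01111110 ⊕ 0b00010010 = 0b01101100.
P2: D(K, 0b00011001) = 0b11011010; 0b11011010 ⊕ 0b10111101 = 0b01100111.
P3: D(K, 0b10111010) = 0b01111011; 0b01111011 ⊕ 0b00011001 = 0b01100010.
P4: D(K, 0b10001101) = 0b01001110; 0b01001110 ⊕ 0b10111010 = 0b11110100.

P1 = 0b01101100, P2 = 0b01100111, P3 = 0b01100010, P4 = 0b11110100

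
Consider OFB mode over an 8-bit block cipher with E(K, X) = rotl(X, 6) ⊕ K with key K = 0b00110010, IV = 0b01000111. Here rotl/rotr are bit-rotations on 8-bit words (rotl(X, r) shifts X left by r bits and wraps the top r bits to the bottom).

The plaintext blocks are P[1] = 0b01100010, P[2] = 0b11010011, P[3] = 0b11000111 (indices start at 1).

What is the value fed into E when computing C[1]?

0b01000111

OFB encryption: S_i = E(K, S_{i−1}) with S_{0} = IV; C_i = P_i ⊕ S_i.
C[1]: S = E(K, 0b01000111) = 0b11100011; 0b01100010 ⊕ 0b11100011 = 0b10000001.
So the input to E for block [1] is 0b01000111.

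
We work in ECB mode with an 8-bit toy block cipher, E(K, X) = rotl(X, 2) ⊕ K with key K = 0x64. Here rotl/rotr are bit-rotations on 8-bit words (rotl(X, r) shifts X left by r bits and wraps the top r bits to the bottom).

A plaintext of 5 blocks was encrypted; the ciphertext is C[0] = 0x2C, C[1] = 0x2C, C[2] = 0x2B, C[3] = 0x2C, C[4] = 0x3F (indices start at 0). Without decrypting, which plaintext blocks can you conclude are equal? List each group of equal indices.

P[0] = P[1] = P[3]

ECB encrypts each block independently with the same key, so equal ciphertext blocks imply equal plaintext blocks.
C[0] = C[1] = C[3] = 0x2C, so P[0] = P[1] = P[3].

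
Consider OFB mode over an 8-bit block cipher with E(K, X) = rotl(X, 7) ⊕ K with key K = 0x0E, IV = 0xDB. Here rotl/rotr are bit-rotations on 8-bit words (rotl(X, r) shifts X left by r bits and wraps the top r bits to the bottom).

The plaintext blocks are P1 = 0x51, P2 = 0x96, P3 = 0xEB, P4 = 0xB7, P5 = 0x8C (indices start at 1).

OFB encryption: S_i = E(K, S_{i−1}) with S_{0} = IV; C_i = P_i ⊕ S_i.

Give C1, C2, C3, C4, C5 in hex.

C1 = 0xB2, C2 = 0x69, C3 = 0x1A, C4 = 0x41, C5 = 0xF9

C1: S = E(K, 0xDB) = 0xE3; 0x51 ⊕ 0xE3 = 0xB2.
C2: S = E(K, 0xE3) = 0xFF; 0x96 ⊕ 0xFF = 0x69.
C3: S = E(K, 0xFF) = 0xF1; 0xEB ⊕ 0xF1 = 0x1A.
C4: S = E(K, 0xF1) = 0xF6; 0xB7 ⊕ 0xF6 = 0x41.
C5: S = E(K, 0xF6) = 0x75; 0x8C ⊕ 0x75 = 0xF9.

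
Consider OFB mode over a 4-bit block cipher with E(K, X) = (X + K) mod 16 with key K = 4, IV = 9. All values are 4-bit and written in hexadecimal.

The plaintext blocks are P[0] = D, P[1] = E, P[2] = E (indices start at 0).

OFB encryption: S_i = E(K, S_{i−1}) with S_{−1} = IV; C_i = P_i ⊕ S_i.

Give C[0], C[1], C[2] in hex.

C[0] = 0, C[1] = F, C[2] = B

C[0]: S = E(K, 9) = D; D ⊕ D = 0.
C[1]: S = E(K, D) = 1; E ⊕ 1 = F.
C[2]: S = E(K, 1) = 5; E ⊕ 5 = B.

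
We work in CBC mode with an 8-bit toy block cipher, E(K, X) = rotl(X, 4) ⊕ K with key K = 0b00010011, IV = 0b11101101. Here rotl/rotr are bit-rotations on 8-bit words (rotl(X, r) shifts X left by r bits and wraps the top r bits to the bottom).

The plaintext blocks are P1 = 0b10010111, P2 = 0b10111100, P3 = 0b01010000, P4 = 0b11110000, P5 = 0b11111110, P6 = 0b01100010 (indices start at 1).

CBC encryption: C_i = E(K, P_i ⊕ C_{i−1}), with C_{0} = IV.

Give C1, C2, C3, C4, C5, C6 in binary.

C1 = 0b10110100, C2 = 0b10010011, C3 = 0b00101111, C4 = 0b11101110, C5 = 0b00010010, C6 = 0b00010100

C1: P1 ⊕ 0b11101101 = 0b01111010; E(K, 0b01111010) = 0b10110100.
C2: P2 ⊕ 0b10110100 = 0b00001000; E(K, 0b00001000) = 0b10010011.
C3: P3 ⊕ 0b10010011 = 0b11000011; E(K, 0b11000011) = 0b00101111.
C4: P4 ⊕ 0b00101111 = 0b11011111; E(K, 0b11011111) = 0b11101110.
C5: P5 ⊕ 0b11101110 = 0b00010000; E(K, 0b00010000) = 0b00010010.
C6: P6 ⊕ 0b00010010 = 0b01110000; E(K, 0b01110000) = 0b00010100.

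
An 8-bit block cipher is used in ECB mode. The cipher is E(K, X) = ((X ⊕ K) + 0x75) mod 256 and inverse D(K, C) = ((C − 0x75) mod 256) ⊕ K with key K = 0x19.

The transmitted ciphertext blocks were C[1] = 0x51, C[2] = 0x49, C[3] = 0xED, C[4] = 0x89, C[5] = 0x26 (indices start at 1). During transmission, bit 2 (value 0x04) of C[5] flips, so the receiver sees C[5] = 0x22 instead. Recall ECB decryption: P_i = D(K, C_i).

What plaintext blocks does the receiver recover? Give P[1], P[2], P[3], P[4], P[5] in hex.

P[1] = 0xC5, P[2] = 0xCD, P[3] = 0x61, P[4] = 0x0D, P[5] = 0xB4

Only C[5] changed, to 0x22. In ECB, a change in C_i affects only P_i. Decrypting the received ciphertext:
P[1]: D(K, 0x51) = 0xC5.
P[2]: D(K, 0x49) = 0xCD.
P[3]: D(K, 0xED) = 0x61.
P[4]: D(K, 0x89) = 0x0D.
P[5]: D(K, 0x22) = 0xB4.
Blocks that differ from the original plaintext: P[5].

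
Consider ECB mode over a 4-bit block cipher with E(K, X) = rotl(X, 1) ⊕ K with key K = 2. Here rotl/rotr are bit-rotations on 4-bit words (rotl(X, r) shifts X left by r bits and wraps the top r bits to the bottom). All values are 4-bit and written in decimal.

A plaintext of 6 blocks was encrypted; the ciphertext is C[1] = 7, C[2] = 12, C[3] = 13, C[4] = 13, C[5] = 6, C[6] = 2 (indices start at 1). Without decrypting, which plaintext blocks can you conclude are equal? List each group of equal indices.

P[3] = P[4]

ECB encrypts each block independently with the same key, so equal ciphertext blocks imply equal plaintext blocks.
C[3] = C[4] = 13, so P[3] = P[4].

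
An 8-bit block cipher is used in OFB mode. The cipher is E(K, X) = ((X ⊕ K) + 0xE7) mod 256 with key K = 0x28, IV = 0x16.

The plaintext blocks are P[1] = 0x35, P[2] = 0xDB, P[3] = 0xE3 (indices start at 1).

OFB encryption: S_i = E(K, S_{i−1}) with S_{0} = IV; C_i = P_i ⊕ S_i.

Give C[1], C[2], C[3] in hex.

C[1] = 0x10, C[2] = 0x2F, C[3] = 0x20

C[1]: S = E(K, 0x16) = 0x25; 0x35 ⊕ 0x25 = 0x10.
C[2]: S = E(K, 0x25) = 0xF4; 0xDB ⊕ 0xF4 = 0x2F.
C[3]: S = E(K, 0xF4) = 0xC3; 0xE3 ⊕ 0xC3 = 0x20.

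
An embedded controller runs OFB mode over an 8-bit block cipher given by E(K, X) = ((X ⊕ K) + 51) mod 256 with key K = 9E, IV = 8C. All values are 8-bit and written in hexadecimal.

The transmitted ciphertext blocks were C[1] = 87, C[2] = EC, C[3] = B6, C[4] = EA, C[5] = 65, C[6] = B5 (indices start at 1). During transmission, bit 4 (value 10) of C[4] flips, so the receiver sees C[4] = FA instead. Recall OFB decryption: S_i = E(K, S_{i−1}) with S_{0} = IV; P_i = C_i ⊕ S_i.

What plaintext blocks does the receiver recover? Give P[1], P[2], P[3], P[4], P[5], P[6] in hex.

Only C[4] changed, to FA. In OFB, a change in C_i flips the same bit in P_i only; the keystream is unaffected. Decrypting the received ciphertext:
P[1]: S = E(K, 8C) = 63; 87 ⊕ 63 = E4.
P[2]: S = E(K, 63) = 4E; EC ⊕ 4E = A2.
P[3]: S = E(K, 4E) = 21; B6 ⊕ 21 = 97.
P[4]: S = E(K, 21) = 10; FA ⊕ 10 = EA.
P[5]: S = E(K, 10) = DF; 65 ⊕ DF = BA.
P[6]: S = E(K, DF) = 92; B5 ⊕ 92 = 27.
Blocks that differ from the original plaintext: P[4].

P[1] = E4, P[2] = A2, P[3] = 97, P[4] = EA, P[5] = BA, P[6] = 27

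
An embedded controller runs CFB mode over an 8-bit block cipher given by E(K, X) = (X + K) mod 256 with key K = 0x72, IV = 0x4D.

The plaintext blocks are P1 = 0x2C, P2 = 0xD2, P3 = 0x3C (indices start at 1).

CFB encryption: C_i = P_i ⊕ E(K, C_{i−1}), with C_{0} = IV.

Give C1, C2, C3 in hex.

C1: E(K, 0x4D) = 0xBF; 0x2C ⊕ 0xBF = 0x93.
C2: E(K, 0x93) = 0x05; 0xD2 ⊕ 0x05 = 0xD7.
C3: E(K, 0xD7) = 0x49; 0x3C ⊕ 0x49 = 0x75.

C1 = 0x93, C2 = 0xD7, C3 = 0x75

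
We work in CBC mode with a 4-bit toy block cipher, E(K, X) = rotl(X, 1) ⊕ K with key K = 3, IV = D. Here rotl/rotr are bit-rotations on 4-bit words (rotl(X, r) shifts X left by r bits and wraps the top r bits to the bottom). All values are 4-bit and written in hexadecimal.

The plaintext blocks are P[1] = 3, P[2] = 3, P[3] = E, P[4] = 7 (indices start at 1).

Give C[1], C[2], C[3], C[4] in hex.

CBC encryption: C_i = E(K, P_i ⊕ C_{i−1}), with C_{0} = IV.
C[1]: P[1] ⊕ D = E; E(K, E) = E.
C[2]: P[2] ⊕ E = D; E(K, D) = 8.
C[3]: P[3] ⊕ 8 = 6; E(K, 6) = F.
C[4]: P[4] ⊕ F = 8; E(K, 8) = 2.

C[1] = E, C[2] = 8, C[3] = F, C[4] = 2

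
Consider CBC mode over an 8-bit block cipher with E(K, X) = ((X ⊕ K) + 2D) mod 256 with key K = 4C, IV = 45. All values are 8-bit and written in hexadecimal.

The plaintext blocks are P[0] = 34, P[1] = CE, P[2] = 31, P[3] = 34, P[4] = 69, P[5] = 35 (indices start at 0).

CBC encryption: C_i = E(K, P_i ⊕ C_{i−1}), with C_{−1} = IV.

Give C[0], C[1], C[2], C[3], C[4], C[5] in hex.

C[0]: P[0] ⊕ 45 = 71; E(K, 71) = 6A.
C[1]: P[1] ⊕ 6A = A4; E(K, A4) = 15.
C[2]: P[2] ⊕ 15 = 24; E(K, 24) = 95.
C[3]: P[3] ⊕ 95 = A1; E(K, A1) = 1A.
C[4]: P[4] ⊕ 1A = 73; E(K, 73) = 6C.
C[5]: P[5] ⊕ 6C = 59; E(K, 59) = 42.

C[0] = 6A, C[1] = 15, C[2] = 95, C[3] = 1A, C[4] = 6C, C[5] = 42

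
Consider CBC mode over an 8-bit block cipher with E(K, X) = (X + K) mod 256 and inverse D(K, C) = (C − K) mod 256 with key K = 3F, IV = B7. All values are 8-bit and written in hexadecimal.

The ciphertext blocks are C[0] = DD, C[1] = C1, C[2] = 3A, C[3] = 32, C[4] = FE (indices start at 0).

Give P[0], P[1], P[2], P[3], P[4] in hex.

CBC decryption: P_i = D(K, C_i) ⊕ C_{i−1}, with C_{−1} = IV.
P[0]: D(K, DD) = 9E; 9E ⊕ B7 = 29.
P[1]: D(K, C1) = 82; 82 ⊕ DD = 5F.
P[2]: D(K, 3A) = FB; FB ⊕ C1 = 3A.
P[3]: D(K, 32) = F3; F3 ⊕ 3A = C9.
P[4]: D(K, FE) = BF; BF ⊕ 32 = 8D.

P[0] = 29, P[1] = 5F, P[2] = 3A, P[3] = C9, P[4] = 8D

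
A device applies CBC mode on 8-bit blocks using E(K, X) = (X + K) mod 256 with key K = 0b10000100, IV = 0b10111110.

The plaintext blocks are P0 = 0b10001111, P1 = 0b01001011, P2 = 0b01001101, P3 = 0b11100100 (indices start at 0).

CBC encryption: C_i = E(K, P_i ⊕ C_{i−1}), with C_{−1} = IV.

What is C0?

C0: P0 ⊕ 0b10111110 = 0b00110001; E(K, 0b00110001) = 0b10110101.

C0 = 0b10110101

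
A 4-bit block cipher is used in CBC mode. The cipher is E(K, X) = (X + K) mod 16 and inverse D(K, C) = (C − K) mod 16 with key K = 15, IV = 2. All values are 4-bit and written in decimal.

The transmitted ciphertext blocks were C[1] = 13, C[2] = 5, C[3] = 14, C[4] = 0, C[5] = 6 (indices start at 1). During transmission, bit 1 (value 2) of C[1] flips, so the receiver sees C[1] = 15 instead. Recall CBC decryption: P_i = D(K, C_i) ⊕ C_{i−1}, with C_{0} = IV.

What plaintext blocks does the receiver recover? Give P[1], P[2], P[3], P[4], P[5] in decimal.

P[1] = 2, P[2] = 9, P[3] = 10, P[4] = 15, P[5] = 7

Only C[1] changed, to 15. In CBC, a change in C_i garbles P_i and flips the same bit in P_{i+1}. Decrypting the received ciphertext:
P[1]: D(K, 15) = 0; 0 ⊕ 2 = 2.
P[2]: D(K, 5) = 6; 6 ⊕ 15 = 9.
P[3]: D(K, 14) = 15; 15 ⊕ 5 = 10.
P[4]: D(K, 0) = 1; 1 ⊕ 14 = 15.
P[5]: D(K, 6) = 7; 7 ⊕ 0 = 7.
Blocks that differ from the original plaintext: P[1], P[2].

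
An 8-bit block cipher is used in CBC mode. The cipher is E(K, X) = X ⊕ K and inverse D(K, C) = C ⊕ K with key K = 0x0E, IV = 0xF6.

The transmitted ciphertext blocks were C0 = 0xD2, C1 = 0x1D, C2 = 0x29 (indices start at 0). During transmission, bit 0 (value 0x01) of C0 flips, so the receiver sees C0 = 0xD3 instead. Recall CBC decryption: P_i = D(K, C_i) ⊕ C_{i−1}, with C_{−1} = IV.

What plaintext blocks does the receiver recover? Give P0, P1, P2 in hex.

P0 = 0x2B, P1 = 0xC0, P2 = 0x3A

Only C0 changed, to 0xD3. In CBC, a change in C_i garbles P_i and flips the same bit in P_{i+1}. Decrypting the received ciphertext:
P0: D(K, 0xD3) = 0xDD; 0xDD ⊕ 0xF6 = 0x2B.
P1: D(K, 0x1D) = 0x13; 0x13 ⊕ 0xD3 = 0xC0.
P2: D(K, 0x29) = 0x27; 0x27 ⊕ 0x1D = 0x3A.
Blocks that differ from the original plaintext: P0, P1.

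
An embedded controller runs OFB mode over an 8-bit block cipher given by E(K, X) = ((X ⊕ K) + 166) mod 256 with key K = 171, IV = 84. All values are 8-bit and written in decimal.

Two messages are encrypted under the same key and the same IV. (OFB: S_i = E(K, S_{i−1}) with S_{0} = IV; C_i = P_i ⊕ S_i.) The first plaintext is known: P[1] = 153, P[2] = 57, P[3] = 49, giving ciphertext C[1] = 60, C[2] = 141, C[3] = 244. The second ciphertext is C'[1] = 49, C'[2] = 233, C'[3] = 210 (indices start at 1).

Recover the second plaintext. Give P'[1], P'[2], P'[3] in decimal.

P'[1] = 148, P'[2] = 93, P'[3] = 23

In OFB with a reused IV, both messages share the same keystream S_i, so C_i ⊕ C'_i = P_i ⊕ P'_i and thus P'_i = P_i ⊕ C_i ⊕ C'_i.
P'[1]: 153 ⊕ 60 ⊕ 49 = 148.
P'[2]: 57 ⊕ 141 ⊕ 233 = 93.
P'[3]: 49 ⊕ 244 ⊕ 210 = 23.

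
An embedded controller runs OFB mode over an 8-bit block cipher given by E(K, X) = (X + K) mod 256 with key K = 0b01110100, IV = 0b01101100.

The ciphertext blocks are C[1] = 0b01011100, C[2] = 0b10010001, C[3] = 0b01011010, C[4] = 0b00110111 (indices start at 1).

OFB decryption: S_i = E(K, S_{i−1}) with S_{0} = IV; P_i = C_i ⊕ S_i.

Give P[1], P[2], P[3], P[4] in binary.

P[1]: S = E(K, 0b01101100) = 0b11100000; 0b01011100 ⊕ 0b11100000 = 0b10111100.
P[2]: S = E(K, 0b11100000) = 0b01010100; 0b10010001 ⊕ 0b01010100 = 0b11000101.
P[3]: S = E(K, 0b01010100) = 0b11001000; 0b01011010 ⊕ 0b11001000 = 0b10010010.
P[4]: S = E(K, 0b11001000) = 0b00111100; 0b00110111 ⊕ 0b00111100 = 0b00001011.

P[1] = 0b10111100, P[2] = 0b11000101, P[3] = 0b10010010, P[4] = 0b00001011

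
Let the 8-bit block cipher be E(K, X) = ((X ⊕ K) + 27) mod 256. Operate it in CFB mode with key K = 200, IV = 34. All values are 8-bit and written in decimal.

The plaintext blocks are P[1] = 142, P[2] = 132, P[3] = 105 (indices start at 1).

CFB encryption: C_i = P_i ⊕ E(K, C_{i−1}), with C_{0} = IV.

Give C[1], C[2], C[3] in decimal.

C[1] = 139, C[2] = 218, C[3] = 68

C[1]: E(K, 34) = 5; 142 ⊕ 5 = 139.
C[2]: E(K, 139) = 94; 132 ⊕ 94 = 218.
C[3]: E(K, 218) = 45; 105 ⊕ 45 = 68.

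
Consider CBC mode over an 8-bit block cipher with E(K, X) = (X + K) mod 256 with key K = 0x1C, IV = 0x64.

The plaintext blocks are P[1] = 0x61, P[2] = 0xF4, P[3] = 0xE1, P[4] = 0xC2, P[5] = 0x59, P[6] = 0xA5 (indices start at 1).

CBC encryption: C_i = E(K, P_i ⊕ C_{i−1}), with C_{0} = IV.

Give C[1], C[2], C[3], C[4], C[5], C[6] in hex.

C[1]: P[1] ⊕ 0x64 = 0x05; E(K, 0x05) = 0x21.
C[2]: P[2] ⊕ 0x21 = 0xD5; E(K, 0xD5) = 0xF1.
C[3]: P[3] ⊕ 0xF1 = 0x10; E(K, 0x10) = 0x2C.
C[4]: P[4] ⊕ 0x2C = 0xEE; E(K, 0xEE) = 0x0A.
C[5]: P[5] ⊕ 0x0A = 0x53; E(K, 0x53) = 0x6F.
C[6]: P[6] ⊕ 0x6F = 0xCA; E(K, 0xCA) = 0xE6.

C[1] = 0x21, C[2] = 0xF1, C[3] = 0x2C, C[4] = 0x0A, C[5] = 0x6F, C[6] = 0xE6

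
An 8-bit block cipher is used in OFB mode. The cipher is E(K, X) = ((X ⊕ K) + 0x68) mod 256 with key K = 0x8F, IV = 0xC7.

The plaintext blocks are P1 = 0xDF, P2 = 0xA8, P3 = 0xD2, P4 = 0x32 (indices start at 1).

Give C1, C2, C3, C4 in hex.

C1 = 0x6F, C2 = 0x0F, C3 = 0x42, C4 = 0xB5

OFB encryption: S_i = E(K, S_{i−1}) with S_{0} = IV; C_i = P_i ⊕ S_i.
C1: S = E(K, 0xC7) = 0xB0; 0xDF ⊕ 0xB0 = 0x6F.
C2: S = E(K, 0xB0) = 0xA7; 0xA8 ⊕ 0xA7 = 0x0F.
C3: S = E(K, 0xA7) = 0x90; 0xD2 ⊕ 0x90 = 0x42.
C4: S = E(K, 0x90) = 0x87; 0x32 ⊕ 0x87 = 0xB5.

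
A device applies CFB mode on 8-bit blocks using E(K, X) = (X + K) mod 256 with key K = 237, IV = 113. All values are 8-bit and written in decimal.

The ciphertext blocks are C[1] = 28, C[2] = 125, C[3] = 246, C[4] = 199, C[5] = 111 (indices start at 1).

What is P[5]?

CFB decryption: P_i = C_i ⊕ E(K, C_{i−1}), with C_{0} = IV.
P[5]: E(K, 199) = 180; 111 ⊕ 180 = 219.

P[5] = 219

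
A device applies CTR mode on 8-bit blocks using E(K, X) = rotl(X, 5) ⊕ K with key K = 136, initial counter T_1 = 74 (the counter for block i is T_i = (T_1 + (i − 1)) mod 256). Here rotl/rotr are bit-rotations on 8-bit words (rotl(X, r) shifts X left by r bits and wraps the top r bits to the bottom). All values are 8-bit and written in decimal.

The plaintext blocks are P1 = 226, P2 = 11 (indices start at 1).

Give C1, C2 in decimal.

CTR encryption: S_i = E(K, T_i) where T_i is the counter for block i; C_i = P_i ⊕ S_i.
C1: T = 74, S = E(K, T) = 193; 226 ⊕ 193 = 35.
C2: T = 75, S = E(K, T) = 225; 11 ⊕ 225 = 234.

C1 = 35, C2 = 234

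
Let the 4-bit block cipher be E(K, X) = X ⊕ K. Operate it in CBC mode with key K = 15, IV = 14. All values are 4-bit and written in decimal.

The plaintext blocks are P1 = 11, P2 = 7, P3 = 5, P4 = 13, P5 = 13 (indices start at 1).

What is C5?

CBC encryption: C_i = E(K, P_i ⊕ C_{i−1}), with C_{0} = IV.
C1: P1 ⊕ 14 = 5; E(K, 5) = 10.
C2: P2 ⊕ 10 = 13; E(K, 13) = 2.
C3: P3 ⊕ 2 = 7; E(K, 7) = 8.
C4: P4 ⊕ 8 = 5; E(K, 5) = 10.
C5: P5 ⊕ 10 = 7; E(K, 7) = 8.

C5 = 8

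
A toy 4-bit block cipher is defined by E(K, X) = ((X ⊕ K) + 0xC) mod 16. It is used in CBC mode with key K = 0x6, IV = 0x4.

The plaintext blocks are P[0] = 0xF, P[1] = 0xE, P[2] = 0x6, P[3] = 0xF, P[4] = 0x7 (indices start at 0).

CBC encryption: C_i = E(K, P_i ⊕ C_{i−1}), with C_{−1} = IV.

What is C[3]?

C[3] = 0xC

C[0]: P[0] ⊕ 0x4 = 0xB; E(K, 0xB) = 0x9.
C[1]: P[1] ⊕ 0x9 = 0x7; E(K, 0x7) = 0xD.
C[2]: P[2] ⊕ 0xD = 0xB; E(K, 0xB) = 0x9.
C[3]: P[3] ⊕ 0x9 = 0x6; E(K, 0x6) = 0xC.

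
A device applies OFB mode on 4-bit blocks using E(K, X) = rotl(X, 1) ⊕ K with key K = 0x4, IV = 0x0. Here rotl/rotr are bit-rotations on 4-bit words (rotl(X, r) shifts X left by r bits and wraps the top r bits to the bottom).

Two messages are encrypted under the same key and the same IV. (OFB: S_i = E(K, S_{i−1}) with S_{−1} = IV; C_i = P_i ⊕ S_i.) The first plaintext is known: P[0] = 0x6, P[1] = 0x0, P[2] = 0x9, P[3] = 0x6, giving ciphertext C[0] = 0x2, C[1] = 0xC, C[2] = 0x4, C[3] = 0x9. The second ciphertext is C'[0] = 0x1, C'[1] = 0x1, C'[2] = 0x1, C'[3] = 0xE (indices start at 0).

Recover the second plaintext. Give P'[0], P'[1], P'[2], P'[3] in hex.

In OFB with a reused IV, both messages share the same keystream S_i, so C_i ⊕ C'_i = P_i ⊕ P'_i and thus P'_i = P_i ⊕ C_i ⊕ C'_i.
P'[0]: 0x6 ⊕ 0x2 ⊕ 0x1 = 0x5.
P'[1]: 0x0 ⊕ 0xC ⊕ 0x1 = 0xD.
P'[2]: 0x9 ⊕ 0x4 ⊕ 0x1 = 0xC.
P'[3]: 0x6 ⊕ 0x9 ⊕ 0xE = 0x1.

P'[0] = 0x5, P'[1] = 0xD, P'[2] = 0xC, P'[3] = 0x1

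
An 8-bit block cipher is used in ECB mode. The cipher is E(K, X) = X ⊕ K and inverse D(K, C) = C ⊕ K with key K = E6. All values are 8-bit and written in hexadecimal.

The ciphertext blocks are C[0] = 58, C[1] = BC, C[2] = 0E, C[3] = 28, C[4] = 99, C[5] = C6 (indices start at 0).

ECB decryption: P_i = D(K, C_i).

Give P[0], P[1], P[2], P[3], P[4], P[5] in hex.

P[0] = BE, P[1] = 5A, P[2] = E8, P[3] = CE, P[4] = 7F, P[5] = 20

P[0]: D(K, 58) = BE.
P[1]: D(K, BC) = 5A.
P[2]: D(K, 0E) = E8.
P[3]: D(K, 28) = CE.
P[4]: D(K, 99) = 7F.
P[5]: D(K, C6) = 20.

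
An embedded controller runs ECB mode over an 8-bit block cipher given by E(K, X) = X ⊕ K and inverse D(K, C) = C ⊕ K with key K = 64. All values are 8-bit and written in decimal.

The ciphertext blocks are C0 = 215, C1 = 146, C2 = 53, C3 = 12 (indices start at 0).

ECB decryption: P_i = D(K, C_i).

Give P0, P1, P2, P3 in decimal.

P0: D(K, 215) = 151.
P1: D(K, 146) = 210.
P2: D(K, 53) = 117.
P3: D(K, 12) = 76.

P0 = 151, P1 = 210, P2 = 117, P3 = 76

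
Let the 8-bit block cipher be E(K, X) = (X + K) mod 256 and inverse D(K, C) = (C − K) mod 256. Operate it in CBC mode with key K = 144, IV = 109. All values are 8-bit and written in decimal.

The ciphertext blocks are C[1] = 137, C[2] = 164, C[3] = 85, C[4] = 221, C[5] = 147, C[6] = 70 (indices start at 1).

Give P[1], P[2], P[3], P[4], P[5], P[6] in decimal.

P[1] = 148, P[2] = 157, P[3] = 97, P[4] = 24, P[5] = 222, P[6] = 37

CBC decryption: P_i = D(K, C_i) ⊕ C_{i−1}, with C_{0} = IV.
P[1]: D(K, 137) = 249; 249 ⊕ 109 = 148.
P[2]: D(K, 164) = 20; 20 ⊕ 137 = 157.
P[3]: D(K, 85) = 197; 197 ⊕ 164 = 97.
P[4]: D(K, 221) = 77; 77 ⊕ 85 = 24.
P[5]: D(K, 147) = 3; 3 ⊕ 221 = 222.
P[6]: D(K, 70) = 182; 182 ⊕ 147 = 37.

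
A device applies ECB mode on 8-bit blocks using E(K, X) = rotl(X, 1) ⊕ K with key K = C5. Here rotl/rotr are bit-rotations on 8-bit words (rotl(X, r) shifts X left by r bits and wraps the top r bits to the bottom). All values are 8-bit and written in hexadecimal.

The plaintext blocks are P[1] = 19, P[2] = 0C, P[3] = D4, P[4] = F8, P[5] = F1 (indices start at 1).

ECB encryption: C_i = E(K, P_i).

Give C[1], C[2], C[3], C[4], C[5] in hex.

C[1] = F7, C[2] = DD, C[3] = 6C, C[4] = 34, C[5] = 26

C[1]: E(K, 19) = F7.
C[2]: E(K, 0C) = DD.
C[3]: E(K, D4) = 6C.
C[4]: E(K, F8) = 34.
C[5]: E(K, F1) = 26.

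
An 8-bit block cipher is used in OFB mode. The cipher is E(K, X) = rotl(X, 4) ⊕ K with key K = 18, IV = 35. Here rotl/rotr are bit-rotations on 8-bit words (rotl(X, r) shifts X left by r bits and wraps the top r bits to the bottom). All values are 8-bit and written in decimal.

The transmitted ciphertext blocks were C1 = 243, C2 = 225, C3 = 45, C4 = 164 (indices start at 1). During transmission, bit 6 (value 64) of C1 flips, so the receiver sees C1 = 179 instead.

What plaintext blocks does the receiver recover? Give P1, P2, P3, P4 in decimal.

OFB decryption: S_i = E(K, S_{i−1}) with S_{0} = IV; P_i = C_i ⊕ S_i.
Only C1 changed, to 179. In OFB, a change in C_i flips the same bit in P_i only; the keystream is unaffected. Decrypting the received ciphertext:
P1: S = E(K, 35) = 32; 179 ⊕ 32 = 147.
P2: S = E(K, 32) = 16; 225 ⊕ 16 = 241.
P3: S = E(K, 16) = 19; 45 ⊕ 19 = 62.
P4: S = E(K, 19) = 35; 164 ⊕ 35 = 135.
Blocks that differ from the original plaintext: P1.

P1 = 147, P2 = 241, P3 = 62, P4 = 135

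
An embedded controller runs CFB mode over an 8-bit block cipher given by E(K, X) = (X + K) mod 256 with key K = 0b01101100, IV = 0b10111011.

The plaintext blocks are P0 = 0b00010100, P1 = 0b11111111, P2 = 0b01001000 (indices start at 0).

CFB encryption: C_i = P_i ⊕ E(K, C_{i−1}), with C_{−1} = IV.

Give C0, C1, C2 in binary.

C0: E(K, 0b10111011) = 0b00100111; 0b00010100 ⊕ 0b00100111 = 0b00110011.
C1: E(K, 0b00110011) = 0b10011111; 0b11111111 ⊕ 0b10011111 = 0b01100000.
C2: E(K, 0b01100000) = 0b11001100; 0b01001000 ⊕ 0b11001100 = 0b10000100.

C0 = 0b00110011, C1 = 0b01100000, C2 = 0b10000100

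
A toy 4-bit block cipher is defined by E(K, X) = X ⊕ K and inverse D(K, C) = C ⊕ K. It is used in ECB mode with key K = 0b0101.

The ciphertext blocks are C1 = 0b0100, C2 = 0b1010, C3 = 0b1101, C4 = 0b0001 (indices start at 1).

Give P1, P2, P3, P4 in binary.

P1 = 0b0001, P2 = 0b1111, P3 = 0b1000, P4 = 0b0100

ECB decryption: P_i = D(K, C_i).
P1: D(K, 0b0100) = 0b0001.
P2: D(K, 0b1010) = 0b1111.
P3: D(K, 0b1101) = 0b1000.
P4: D(K, 0b0001) = 0b0100.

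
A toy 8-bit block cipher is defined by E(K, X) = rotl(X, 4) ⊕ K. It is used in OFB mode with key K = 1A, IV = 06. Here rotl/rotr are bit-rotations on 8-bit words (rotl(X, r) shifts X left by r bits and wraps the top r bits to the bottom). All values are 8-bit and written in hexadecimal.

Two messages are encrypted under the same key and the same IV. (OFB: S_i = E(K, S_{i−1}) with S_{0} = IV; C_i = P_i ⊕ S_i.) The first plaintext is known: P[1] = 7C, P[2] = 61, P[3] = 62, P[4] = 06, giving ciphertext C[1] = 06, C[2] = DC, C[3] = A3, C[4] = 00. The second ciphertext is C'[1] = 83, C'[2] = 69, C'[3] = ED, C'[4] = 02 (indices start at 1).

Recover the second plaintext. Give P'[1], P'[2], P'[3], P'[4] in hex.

In OFB with a reused IV, both messages share the same keystream S_i, so C_i ⊕ C'_i = P_i ⊕ P'_i and thus P'_i = P_i ⊕ C_i ⊕ C'_i.
P'[1]: 7C ⊕ 06 ⊕ 83 = F9.
P'[2]: 61 ⊕ DC ⊕ 69 = D4.
P'[3]: 62 ⊕ A3 ⊕ ED = 2C.
P'[4]: 06 ⊕ 00 ⊕ 02 = 04.

P'[1] = F9, P'[2] = D4, P'[3] = 2C, P'[4] = 04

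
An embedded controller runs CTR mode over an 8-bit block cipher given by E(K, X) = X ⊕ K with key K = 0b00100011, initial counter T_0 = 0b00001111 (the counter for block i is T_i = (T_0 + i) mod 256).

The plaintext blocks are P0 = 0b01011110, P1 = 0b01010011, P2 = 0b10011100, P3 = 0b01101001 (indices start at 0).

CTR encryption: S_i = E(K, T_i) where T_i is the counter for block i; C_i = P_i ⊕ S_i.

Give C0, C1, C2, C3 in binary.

C0: T = 0b00001111, S = E(K, T) = 0b00101100; 0b01011110 ⊕ 0b00101100 = 0b01110010.
C1: T = 0b00010000, S = E(K, T) = 0b00110011; 0b01010011 ⊕ 0b00110011 = 0b01100000.
C2: T = 0b00010001, S = E(K, T) = 0b00110010; 0b10011100 ⊕ 0b00110010 = 0b10101110.
C3: T = 0b00010010, S = E(K, T) = 0b00110001; 0b01101001 ⊕ 0b00110001 = 0b01011000.

C0 = 0b01110010, C1 = 0b01100000, C2 = 0b10101110, C3 = 0b01011000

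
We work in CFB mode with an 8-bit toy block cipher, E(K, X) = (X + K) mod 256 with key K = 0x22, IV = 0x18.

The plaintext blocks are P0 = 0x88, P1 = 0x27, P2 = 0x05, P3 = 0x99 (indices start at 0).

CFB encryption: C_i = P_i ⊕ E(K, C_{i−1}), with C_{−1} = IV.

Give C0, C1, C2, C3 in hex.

C0: E(K, 0x18) = 0x3A; 0x88 ⊕ 0x3A = 0xB2.
C1: E(K, 0xB2) = 0xD4; 0x27 ⊕ 0xD4 = 0xF3.
C2: E(K, 0xF3) = 0x15; 0x05 ⊕ 0x15 = 0x10.
C3: E(K, 0x10) = 0x32; 0x99 ⊕ 0x32 = 0xAB.

C0 = 0xB2, C1 = 0xF3, C2 = 0x10, C3 = 0xAB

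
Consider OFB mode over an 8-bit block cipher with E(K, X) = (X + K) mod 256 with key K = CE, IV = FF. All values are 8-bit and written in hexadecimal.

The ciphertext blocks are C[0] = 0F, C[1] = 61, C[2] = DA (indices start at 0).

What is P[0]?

OFB decryption: S_i = E(K, S_{i−1}) with S_{−1} = IV; P_i = C_i ⊕ S_i.
P[0]: S = E(K, FF) = CD; 0F ⊕ CD = C2.

P[0] = C2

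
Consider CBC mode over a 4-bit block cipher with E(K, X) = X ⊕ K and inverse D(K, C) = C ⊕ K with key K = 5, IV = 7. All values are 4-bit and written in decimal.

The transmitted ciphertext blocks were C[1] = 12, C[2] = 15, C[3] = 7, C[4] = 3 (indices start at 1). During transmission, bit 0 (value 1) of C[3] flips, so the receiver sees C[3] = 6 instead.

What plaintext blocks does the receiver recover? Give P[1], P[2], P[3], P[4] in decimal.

CBC decryption: P_i = D(K, C_i) ⊕ C_{i−1}, with C_{0} = IV.
Only C[3] changed, to 6. In CBC, a change in C_i garbles P_i and flips the same bit in P_{i+1}. Decrypting the received ciphertext:
P[1]: D(K, 12) = 9; 9 ⊕ 7 = 14.
P[2]: D(K, 15) = 10; 10 ⊕ 12 = 6.
P[3]: D(K, 6) = 3; 3 ⊕ 15 = 12.
P[4]: D(K, 3) = 6; 6 ⊕ 6 = 0.
Blocks that differ from the original plaintext: P[3], P[4].

P[1] = 14, P[2] = 6, P[3] = 12, P[4] = 0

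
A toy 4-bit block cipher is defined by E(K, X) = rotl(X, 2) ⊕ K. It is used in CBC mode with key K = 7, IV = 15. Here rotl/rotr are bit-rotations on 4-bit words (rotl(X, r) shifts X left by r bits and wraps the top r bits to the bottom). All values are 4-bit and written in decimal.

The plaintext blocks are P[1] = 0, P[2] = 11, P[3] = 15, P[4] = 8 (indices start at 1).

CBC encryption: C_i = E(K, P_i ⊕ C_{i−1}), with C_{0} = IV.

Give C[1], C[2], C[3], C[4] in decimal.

C[1] = 8, C[2] = 11, C[3] = 6, C[4] = 12

C[1]: P[1] ⊕ 15 = 15; E(K, 15) = 8.
C[2]: P[2] ⊕ 8 = 3; E(K, 3) = 11.
C[3]: P[3] ⊕ 11 = 4; E(K, 4) = 6.
C[4]: P[4] ⊕ 6 = 14; E(K, 14) = 12.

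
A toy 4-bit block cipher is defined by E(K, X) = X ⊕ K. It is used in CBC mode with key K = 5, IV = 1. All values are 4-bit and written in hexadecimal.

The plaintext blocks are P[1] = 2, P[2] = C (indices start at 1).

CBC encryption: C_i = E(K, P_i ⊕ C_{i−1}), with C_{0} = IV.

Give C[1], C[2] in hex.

C[1]: P[1] ⊕ 1 = 3; E(K, 3) = 6.
C[2]: P[2] ⊕ 6 = A; E(K, A) = F.

C[1] = 6, C[2] = F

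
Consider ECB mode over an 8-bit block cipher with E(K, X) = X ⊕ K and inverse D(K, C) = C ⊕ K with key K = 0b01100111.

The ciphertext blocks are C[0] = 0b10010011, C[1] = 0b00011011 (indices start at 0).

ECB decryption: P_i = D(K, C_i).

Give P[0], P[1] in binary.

P[0]: D(K, 0b10010011) = 0b11110100.
P[1]: D(K, 0b00011011) = 0b01111100.

P[0] = 0b11110100, P[1] = 0b01111100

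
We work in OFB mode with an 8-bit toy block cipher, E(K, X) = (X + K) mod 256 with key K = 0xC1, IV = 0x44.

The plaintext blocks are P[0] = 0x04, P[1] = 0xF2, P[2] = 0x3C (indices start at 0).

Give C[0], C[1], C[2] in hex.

C[0] = 0x01, C[1] = 0x34, C[2] = 0xBB

OFB encryption: S_i = E(K, S_{i−1}) with S_{−1} = IV; C_i = P_i ⊕ S_i.
C[0]: S = E(K, 0x44) = 0x05; 0x04 ⊕ 0x05 = 0x01.
C[1]: S = E(K, 0x05) = 0xC6; 0xF2 ⊕ 0xC6 = 0x34.
C[2]: S = E(K, 0xC6) = 0x87; 0x3C ⊕ 0x87 = 0xBB.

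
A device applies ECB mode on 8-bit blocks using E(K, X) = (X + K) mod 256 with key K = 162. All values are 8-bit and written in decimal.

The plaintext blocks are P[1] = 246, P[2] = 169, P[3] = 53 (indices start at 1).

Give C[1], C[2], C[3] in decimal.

ECB encryption: C_i = E(K, P_i).
C[1]: E(K, 246) = 152.
C[2]: E(K, 169) = 75.
C[3]: E(K, 53) = 215.

C[1] = 152, C[2] = 75, C[3] = 215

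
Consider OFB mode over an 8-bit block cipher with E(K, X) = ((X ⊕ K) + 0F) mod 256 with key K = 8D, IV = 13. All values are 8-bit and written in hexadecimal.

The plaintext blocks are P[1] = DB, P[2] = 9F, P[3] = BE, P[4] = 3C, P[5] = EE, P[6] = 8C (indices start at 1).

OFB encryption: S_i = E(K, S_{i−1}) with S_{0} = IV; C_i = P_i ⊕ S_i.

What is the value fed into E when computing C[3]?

2F

C[1]: S = E(K, 13) = AD; DB ⊕ AD = 76.
C[2]: S = E(K, AD) = 2F; 9F ⊕ 2F = B0.
C[3]: S = E(K, 2F) = B1; BE ⊕ B1 = 0F.
So the input to E for block [3] is 2F.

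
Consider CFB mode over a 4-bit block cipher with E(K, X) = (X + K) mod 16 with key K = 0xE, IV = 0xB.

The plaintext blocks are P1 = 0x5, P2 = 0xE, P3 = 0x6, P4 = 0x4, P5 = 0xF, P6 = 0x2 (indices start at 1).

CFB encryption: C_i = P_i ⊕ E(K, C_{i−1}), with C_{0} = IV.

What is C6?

C6 = 0xB

C1: E(K, 0xB) = 0x9; 0x5 ⊕ 0x9 = 0xC.
C2: E(K, 0xC) = 0xA; 0xE ⊕ 0xA = 0x4.
C3: E(K, 0x4) = 0x2; 0x6 ⊕ 0x2 = 0x4.
C4: E(K, 0x4) = 0x2; 0x4 ⊕ 0x2 = 0x6.
C5: E(K, 0x6) = 0x4; 0xF ⊕ 0x4 = 0xB.
C6: E(K, 0xB) = 0x9; 0x2 ⊕ 0x9 = 0xB.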